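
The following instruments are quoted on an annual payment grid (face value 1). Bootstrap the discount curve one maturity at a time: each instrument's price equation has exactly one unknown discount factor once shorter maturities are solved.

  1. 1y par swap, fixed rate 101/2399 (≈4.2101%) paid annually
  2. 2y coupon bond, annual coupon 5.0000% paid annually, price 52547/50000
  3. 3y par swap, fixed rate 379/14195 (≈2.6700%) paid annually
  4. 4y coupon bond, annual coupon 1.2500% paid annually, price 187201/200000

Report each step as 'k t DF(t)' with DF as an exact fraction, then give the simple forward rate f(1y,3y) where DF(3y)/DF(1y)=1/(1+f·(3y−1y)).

1 1 2399/2500
2 2 597/625
3 3 4621/5000
4 4 4447/5000
f(1y,3y) = ((2399/2500)/(4621/5000) − 1)/(2) = 177/9242 ≈ 1.9152%

step 1 [1y] swap r/1=101/2399: DF=(1 − 101/2399·(0))/(1+101/2399) = 2399/2500 ≈ 0.959600
step 2 [2y] bond c/1=1/20: DF=(52547/50000 − 1/20·(0.959600))/(1+1/20) = 597/625 ≈ 0.955200
step 3 [3y] swap r/1=379/14195: DF=(1 − 379/14195·(0.959600+0.955200))/(1+379/14195) = 4621/5000 ≈ 0.924200
step 4 [4y] bond c/1=1/80: DF=(187201/200000 − 1/80·(0.959600+0.955200+0.924200))/(1+1/80) = 4447/5000 ≈ 0.889400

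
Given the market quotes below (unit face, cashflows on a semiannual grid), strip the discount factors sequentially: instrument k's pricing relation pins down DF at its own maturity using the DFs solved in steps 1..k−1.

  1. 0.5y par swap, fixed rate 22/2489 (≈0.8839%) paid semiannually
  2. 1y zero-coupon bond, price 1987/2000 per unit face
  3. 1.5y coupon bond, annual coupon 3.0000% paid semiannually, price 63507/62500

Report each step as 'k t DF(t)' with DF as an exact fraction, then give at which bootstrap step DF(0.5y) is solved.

step 1 [0.5y] swap r/2=11/2489: DF=(1 − 11/2489·(0))/(1+11/2489) = 2489/2500 ≈ 0.995600
step 2 [1y] zero: DF = P = 1987/2000 ≈ 0.993500
step 3 [1.5y] bond c/2=3/200: DF=(63507/62500 − 3/200·(0.995600+0.993500))/(1+3/200) = 9717/10000 ≈ 0.971700

1 1/2 2489/2500
2 1 1987/2000
3 3/2 9717/10000
DF(0.5y) is solved at step 1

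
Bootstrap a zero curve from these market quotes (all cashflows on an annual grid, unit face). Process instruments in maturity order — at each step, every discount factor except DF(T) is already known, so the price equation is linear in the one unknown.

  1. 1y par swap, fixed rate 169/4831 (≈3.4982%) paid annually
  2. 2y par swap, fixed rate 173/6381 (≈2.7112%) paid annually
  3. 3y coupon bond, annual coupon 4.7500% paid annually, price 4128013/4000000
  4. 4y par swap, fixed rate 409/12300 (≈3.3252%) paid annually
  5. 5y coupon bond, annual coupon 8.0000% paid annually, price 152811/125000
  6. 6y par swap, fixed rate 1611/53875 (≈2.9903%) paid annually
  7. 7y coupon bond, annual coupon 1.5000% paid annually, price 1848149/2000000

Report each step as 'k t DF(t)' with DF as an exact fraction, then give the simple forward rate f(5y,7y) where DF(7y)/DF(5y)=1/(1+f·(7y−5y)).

1 1 4831/5000
2 2 9481/10000
3 3 1123/1250
4 4 8773/10000
5 5 4293/5000
6 6 8389/10000
7 7 2077/2500
f(5y,7y) = ((4293/5000)/(2077/2500) − 1)/(2) = 139/8308 ≈ 1.6731%

step 1 [1y] swap r/1=169/4831: DF=(1 − 169/4831·(0))/(1+169/4831) = 4831/5000 ≈ 0.966200
step 2 [2y] swap r/1=173/6381: DF=(1 − 173/6381·(0.966200))/(1+173/6381) = 9481/10000 ≈ 0.948100
step 3 [3y] bond c/1=19/400: DF=(4128013/4000000 − 19/400·(0.966200+0.948100))/(1+19/400) = 1123/1250 ≈ 0.898400
step 4 [4y] swap r/1=409/12300: DF=(1 − 409/12300·(0.966200+0.948100+0.898400))/(1+409/12300) = 8773/10000 ≈ 0.877300
step 5 [5y] bond c/1=2/25: DF=(152811/125000 − 2/25·(0.966200+0.948100+0.898400+0.877300))/(1+2/25) = 4293/5000 ≈ 0.858600
step 6 [6y] swap r/1=1611/53875: DF=(1 − 1611/53875·(0.966200+0.948100+0.898400+0.877300+0.858600))/(1+1611/53875) = 8389/10000 ≈ 0.838900
step 7 [7y] bond c/1=3/200: DF=(1848149/2000000 − 3/200·(0.966200+0.948100+0.898400+0.877300+0.858600+0.838900))/(1+3/200) = 2077/2500 ≈ 0.830800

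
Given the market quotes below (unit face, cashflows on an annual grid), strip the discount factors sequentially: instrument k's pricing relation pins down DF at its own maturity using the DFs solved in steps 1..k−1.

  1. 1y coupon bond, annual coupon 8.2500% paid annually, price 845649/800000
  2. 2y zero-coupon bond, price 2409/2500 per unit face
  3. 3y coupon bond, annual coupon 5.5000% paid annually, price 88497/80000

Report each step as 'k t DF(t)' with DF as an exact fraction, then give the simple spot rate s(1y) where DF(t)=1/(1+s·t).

step 1 [1y] bond c/1=33/400: DF=(845649/800000 − 33/400·(0))/(1+33/400) = 1953/2000 ≈ 0.976500
step 2 [2y] zero: DF = P = 2409/2500 ≈ 0.963600
step 3 [3y] bond c/1=11/200: DF=(88497/80000 − 11/200·(0.976500+0.963600))/(1+11/200) = 4737/5000 ≈ 0.947400

1 1 1953/2000
2 2 2409/2500
3 3 4737/5000
s(1y) = (1/(1953/2000) − 1)/(1) = 47/1953 ≈ 2.4066%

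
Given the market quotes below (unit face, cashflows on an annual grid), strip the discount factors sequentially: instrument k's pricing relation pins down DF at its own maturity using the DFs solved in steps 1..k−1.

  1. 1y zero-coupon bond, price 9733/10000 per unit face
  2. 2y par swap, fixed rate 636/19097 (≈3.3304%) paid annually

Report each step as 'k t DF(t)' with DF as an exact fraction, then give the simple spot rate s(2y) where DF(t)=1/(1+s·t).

1 1 9733/10000
2 2 2341/2500
s(2y) = (1/(2341/2500) − 1)/(2) = 159/4682 ≈ 3.3960%

step 1 [1y] zero: DF = P = 9733/10000 ≈ 0.973300
step 2 [2y] swap r/1=636/19097: DF=(1 − 636/19097·(0.973300))/(1+636/19097) = 2341/2500 ≈ 0.936400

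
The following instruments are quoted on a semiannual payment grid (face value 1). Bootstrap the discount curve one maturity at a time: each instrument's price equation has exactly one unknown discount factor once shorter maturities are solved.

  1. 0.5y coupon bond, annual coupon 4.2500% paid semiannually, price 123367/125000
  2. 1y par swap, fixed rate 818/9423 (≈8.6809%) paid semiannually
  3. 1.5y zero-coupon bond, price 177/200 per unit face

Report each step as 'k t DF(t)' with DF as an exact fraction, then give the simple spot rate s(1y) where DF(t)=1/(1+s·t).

1 1/2 604/625
2 1 4591/5000
3 3/2 177/200
s(1y) = (1/(4591/5000) − 1)/(1) = 409/4591 ≈ 8.9087%

step 1 [0.5y] bond c/2=17/800: DF=(123367/125000 − 17/800·(0))/(1+17/800) = 604/625 ≈ 0.966400
step 2 [1y] swap r/2=409/9423: DF=(1 − 409/9423·(0.966400))/(1+409/9423) = 4591/5000 ≈ 0.918200
step 3 [1.5y] zero: DF = P = 177/200 ≈ 0.885000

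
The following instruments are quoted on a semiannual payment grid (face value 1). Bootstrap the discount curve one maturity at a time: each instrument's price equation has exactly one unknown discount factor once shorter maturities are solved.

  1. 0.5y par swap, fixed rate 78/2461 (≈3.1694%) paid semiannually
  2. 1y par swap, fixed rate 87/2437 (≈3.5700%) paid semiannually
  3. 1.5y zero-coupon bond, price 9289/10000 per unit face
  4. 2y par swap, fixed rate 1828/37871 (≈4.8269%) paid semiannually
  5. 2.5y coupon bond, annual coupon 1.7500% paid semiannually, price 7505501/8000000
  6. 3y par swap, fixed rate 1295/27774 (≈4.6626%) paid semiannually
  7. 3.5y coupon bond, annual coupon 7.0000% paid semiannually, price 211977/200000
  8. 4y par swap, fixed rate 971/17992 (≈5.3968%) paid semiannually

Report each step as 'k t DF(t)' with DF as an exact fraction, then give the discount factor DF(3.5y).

1 1/2 2461/2500
2 1 2413/2500
3 3/2 9289/10000
4 2 4543/5000
5 5/2 2243/2500
6 3 1741/2000
7 7/2 4181/5000
8 4 4029/5000
DF(3.5y) = 4181/5000 ≈ 0.836200

step 1 [0.5y] swap r/2=39/2461: DF=(1 − 39/2461·(0))/(1+39/2461) = 2461/2500 ≈ 0.984400
step 2 [1y] swap r/2=87/4874: DF=(1 − 87/4874·(0.984400))/(1+87/4874) = 2413/2500 ≈ 0.965200
step 3 [1.5y] zero: DF = P = 9289/10000 ≈ 0.928900
step 4 [2y] swap r/2=914/37871: DF=(1 − 914/37871·(0.984400+0.965200+0.928900))/(1+914/37871) = 4543/5000 ≈ 0.908600
step 5 [2.5y] bond c/2=7/800: DF=(7505501/8000000 − 7/800·(0.984400+0.965200+0.928900+0.908600))/(1+7/800) = 2243/2500 ≈ 0.897200
step 6 [3y] swap r/2=1295/55548: DF=(1 − 1295/55548·(0.984400+0.965200+0.928900+0.908600+0.897200))/(1+1295/55548) = 1741/2000 ≈ 0.870500
step 7 [3.5y] bond c/2=7/200: DF=(211977/200000 − 7/200·(0.984400+0.965200+0.928900+0.908600+0.897200+0.870500))/(1+7/200) = 4181/5000 ≈ 0.836200
step 8 [4y] swap r/2=971/35984: DF=(1 − 971/35984·(0.984400+0.965200+0.928900+0.908600+0.897200+0.870500+0.836200))/(1+971/35984) = 4029/5000 ≈ 0.805800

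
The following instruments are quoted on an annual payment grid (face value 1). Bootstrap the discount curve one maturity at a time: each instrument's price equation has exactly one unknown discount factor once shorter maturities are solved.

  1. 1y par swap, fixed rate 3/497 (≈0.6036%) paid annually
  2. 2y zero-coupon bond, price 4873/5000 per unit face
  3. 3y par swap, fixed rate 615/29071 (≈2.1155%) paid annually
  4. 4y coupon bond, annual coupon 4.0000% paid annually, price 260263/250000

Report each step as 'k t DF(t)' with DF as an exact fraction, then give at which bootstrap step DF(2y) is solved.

step 1 [1y] swap r/1=3/497: DF=(1 − 3/497·(0))/(1+3/497) = 497/500 ≈ 0.994000
step 2 [2y] zero: DF = P = 4873/5000 ≈ 0.974600
step 3 [3y] swap r/1=615/29071: DF=(1 − 615/29071·(0.994000+0.974600))/(1+615/29071) = 1877/2000 ≈ 0.938500
step 4 [4y] bond c/1=1/25: DF=(260263/250000 − 1/25·(0.994000+0.974600+0.938500))/(1+1/25) = 2223/2500 ≈ 0.889200

1 1 497/500
2 2 4873/5000
3 3 1877/2000
4 4 2223/2500
DF(2y) is solved at step 2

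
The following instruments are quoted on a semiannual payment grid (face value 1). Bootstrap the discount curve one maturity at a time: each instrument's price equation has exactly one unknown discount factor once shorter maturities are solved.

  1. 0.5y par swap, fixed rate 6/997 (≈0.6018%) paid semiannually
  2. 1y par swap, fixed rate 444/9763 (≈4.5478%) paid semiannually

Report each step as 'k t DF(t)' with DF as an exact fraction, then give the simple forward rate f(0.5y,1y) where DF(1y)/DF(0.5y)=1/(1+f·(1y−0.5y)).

step 1 [0.5y] swap r/2=3/997: DF=(1 − 3/997·(0))/(1+3/997) = 997/1000 ≈ 0.997000
step 2 [1y] swap r/2=222/9763: DF=(1 − 222/9763·(0.997000))/(1+222/9763) = 2389/2500 ≈ 0.955600

1 1/2 997/1000
2 1 2389/2500
f(0.5y,1y) = ((997/1000)/(2389/2500) − 1)/(1/2) = 207/2389 ≈ 8.6647%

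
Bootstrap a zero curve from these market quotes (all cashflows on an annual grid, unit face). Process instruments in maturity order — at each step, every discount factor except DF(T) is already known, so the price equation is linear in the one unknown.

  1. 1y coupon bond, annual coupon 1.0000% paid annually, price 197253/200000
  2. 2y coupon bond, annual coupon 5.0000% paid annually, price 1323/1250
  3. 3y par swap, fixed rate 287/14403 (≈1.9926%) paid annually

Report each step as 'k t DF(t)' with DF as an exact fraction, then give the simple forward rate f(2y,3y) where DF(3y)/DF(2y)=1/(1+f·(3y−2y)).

1 1 1953/2000
2 2 1923/2000
3 3 4713/5000
f(2y,3y) = ((1923/2000)/(4713/5000) − 1)/(1) = 63/3142 ≈ 2.0051%

step 1 [1y] bond c/1=1/100: DF=(197253/200000 − 1/100·(0))/(1+1/100) = 1953/2000 ≈ 0.976500
step 2 [2y] bond c/1=1/20: DF=(1323/1250 − 1/20·(0.976500))/(1+1/20) = 1923/2000 ≈ 0.961500
step 3 [3y] swap r/1=287/14403: DF=(1 − 287/14403·(0.976500+0.961500))/(1+287/14403) = 4713/5000 ≈ 0.942600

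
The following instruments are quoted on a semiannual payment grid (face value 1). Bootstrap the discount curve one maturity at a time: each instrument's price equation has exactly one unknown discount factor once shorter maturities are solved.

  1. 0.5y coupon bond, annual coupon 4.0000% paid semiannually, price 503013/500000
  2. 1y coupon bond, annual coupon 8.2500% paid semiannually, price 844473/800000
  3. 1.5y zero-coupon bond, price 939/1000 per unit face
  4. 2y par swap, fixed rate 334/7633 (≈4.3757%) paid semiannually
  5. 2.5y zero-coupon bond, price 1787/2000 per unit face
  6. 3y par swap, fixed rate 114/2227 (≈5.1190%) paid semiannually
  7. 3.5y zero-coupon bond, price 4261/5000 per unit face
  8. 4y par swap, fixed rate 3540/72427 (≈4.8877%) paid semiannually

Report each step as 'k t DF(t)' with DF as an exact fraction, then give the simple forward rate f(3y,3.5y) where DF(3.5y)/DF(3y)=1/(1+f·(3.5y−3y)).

1 1/2 9863/10000
2 1 9747/10000
3 3/2 939/1000
4 2 1833/2000
5 5/2 1787/2000
6 3 343/400
7 7/2 4261/5000
8 4 823/1000
f(3y,3.5y) = ((343/400)/(4261/5000) − 1)/(1/2) = 53/4261 ≈ 1.2438%

step 1 [0.5y] bond c/2=1/50: DF=(503013/500000 − 1/50·(0))/(1+1/50) = 9863/10000 ≈ 0.986300
step 2 [1y] bond c/2=33/800: DF=(844473/800000 − 33/800·(0.986300))/(1+33/800) = 9747/10000 ≈ 0.974700
step 3 [1.5y] zero: DF = P = 939/1000 ≈ 0.939000
step 4 [2y] swap r/2=167/7633: DF=(1 − 167/7633·(0.986300+0.974700+0.939000))/(1+167/7633) = 1833/2000 ≈ 0.916500
step 5 [2.5y] zero: DF = P = 1787/2000 ≈ 0.893500
step 6 [3y] swap r/2=57/2227: DF=(1 − 57/2227·(0.986300+0.974700+0.939000+0.916500+0.893500))/(1+57/2227) = 343/400 ≈ 0.857500
step 7 [3.5y] zero: DF = P = 4261/5000 ≈ 0.852200
step 8 [4y] swap r/2=1770/72427: DF=(1 − 1770/72427·(0.986300+0.974700+0.939000+0.916500+0.893500+0.857500+0.852200))/(1+1770/72427) = 823/1000 ≈ 0.823000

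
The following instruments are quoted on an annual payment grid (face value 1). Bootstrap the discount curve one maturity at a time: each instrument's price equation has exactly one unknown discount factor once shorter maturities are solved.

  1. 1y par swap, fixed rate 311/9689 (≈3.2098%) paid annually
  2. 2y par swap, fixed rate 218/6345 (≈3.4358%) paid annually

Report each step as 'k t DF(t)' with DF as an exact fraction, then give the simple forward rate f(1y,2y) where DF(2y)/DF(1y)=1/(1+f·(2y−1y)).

step 1 [1y] swap r/1=311/9689: DF=(1 − 311/9689·(0))/(1+311/9689) = 9689/10000 ≈ 0.968900
step 2 [2y] swap r/1=218/6345: DF=(1 − 218/6345·(0.968900))/(1+218/6345) = 4673/5000 ≈ 0.934600

1 1 9689/10000
2 2 4673/5000
f(1y,2y) = ((9689/10000)/(4673/5000) − 1)/(1) = 343/9346 ≈ 3.6700%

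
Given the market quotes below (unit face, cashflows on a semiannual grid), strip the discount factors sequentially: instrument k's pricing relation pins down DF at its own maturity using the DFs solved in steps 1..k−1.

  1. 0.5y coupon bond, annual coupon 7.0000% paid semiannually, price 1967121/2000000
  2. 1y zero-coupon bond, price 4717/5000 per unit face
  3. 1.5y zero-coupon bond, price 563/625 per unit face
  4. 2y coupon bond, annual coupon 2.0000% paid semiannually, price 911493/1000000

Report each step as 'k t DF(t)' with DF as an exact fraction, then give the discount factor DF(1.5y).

1 1/2 9503/10000
2 1 4717/5000
3 3/2 563/625
4 2 2187/2500
DF(1.5y) = 563/625 ≈ 0.900800

step 1 [0.5y] bond c/2=7/200: DF=(1967121/2000000 − 7/200·(0))/(1+7/200) = 9503/10000 ≈ 0.950300
step 2 [1y] zero: DF = P = 4717/5000 ≈ 0.943400
step 3 [1.5y] zero: DF = P = 563/625 ≈ 0.900800
step 4 [2y] bond c/2=1/100: DF=(911493/1000000 − 1/100·(0.950300+0.943400+0.900800))/(1+1/100) = 2187/2500 ≈ 0.874800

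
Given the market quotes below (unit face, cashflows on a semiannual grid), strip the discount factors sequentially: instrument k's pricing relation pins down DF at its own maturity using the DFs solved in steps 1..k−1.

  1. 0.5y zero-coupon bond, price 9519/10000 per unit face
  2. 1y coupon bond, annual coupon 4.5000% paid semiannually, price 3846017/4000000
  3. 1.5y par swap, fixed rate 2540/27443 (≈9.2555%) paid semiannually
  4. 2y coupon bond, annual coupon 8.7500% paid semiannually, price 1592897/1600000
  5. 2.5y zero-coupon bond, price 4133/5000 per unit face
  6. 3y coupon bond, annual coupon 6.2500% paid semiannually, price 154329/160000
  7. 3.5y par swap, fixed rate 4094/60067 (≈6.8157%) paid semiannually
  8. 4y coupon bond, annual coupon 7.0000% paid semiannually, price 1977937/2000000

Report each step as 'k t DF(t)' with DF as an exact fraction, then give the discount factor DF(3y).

1 1/2 9519/10000
2 1 4597/5000
3 3/2 873/1000
4 2 2097/2500
5 5/2 4133/5000
6 3 8017/10000
7 7/2 7953/10000
8 4 1881/2500
DF(3y) = 8017/10000 ≈ 0.801700

step 1 [0.5y] zero: DF = P = 9519/10000 ≈ 0.951900
step 2 [1y] bond c/2=9/400: DF=(3846017/4000000 − 9/400·(0.951900))/(1+9/400) = 4597/5000 ≈ 0.919400
step 3 [1.5y] swap r/2=1270/27443: DF=(1 − 1270/27443·(0.951900+0.919400))/(1+1270/27443) = 873/1000 ≈ 0.873000
step 4 [2y] bond c/2=7/160: DF=(1592897/1600000 − 7/160·(0.951900+0.919400+0.873000))/(1+7/160) = 2097/2500 ≈ 0.838800
step 5 [2.5y] zero: DF = P = 4133/5000 ≈ 0.826600
step 6 [3y] bond c/2=1/32: DF=(154329/160000 − 1/32·(0.951900+0.919400+0.873000+0.838800+0.826600))/(1+1/32) = 8017/10000 ≈ 0.801700
step 7 [3.5y] swap r/2=2047/60067: DF=(1 − 2047/60067·(0.951900+0.919400+0.873000+0.838800+0.826600+0.801700))/(1+2047/60067) = 7953/10000 ≈ 0.795300
step 8 [4y] bond c/2=7/200: DF=(1977937/2000000 − 7/200·(0.951900+0.919400+0.873000+0.838800+0.826600+0.801700+0.795300))/(1+7/200) = 1881/2500 ≈ 0.752400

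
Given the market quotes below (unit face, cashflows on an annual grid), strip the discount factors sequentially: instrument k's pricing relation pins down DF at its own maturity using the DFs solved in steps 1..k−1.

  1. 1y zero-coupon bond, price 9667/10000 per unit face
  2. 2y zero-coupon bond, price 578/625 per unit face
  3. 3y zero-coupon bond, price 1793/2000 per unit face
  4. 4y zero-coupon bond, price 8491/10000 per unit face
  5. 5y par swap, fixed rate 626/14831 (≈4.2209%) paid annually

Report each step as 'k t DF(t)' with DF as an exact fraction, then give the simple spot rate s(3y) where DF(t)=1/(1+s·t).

1 1 9667/10000
2 2 578/625
3 3 1793/2000
4 4 8491/10000
5 5 4061/5000
s(3y) = (1/(1793/2000) − 1)/(3) = 69/1793 ≈ 3.8483%

step 1 [1y] zero: DF = P = 9667/10000 ≈ 0.966700
step 2 [2y] zero: DF = P = 578/625 ≈ 0.924800
step 3 [3y] zero: DF = P = 1793/2000 ≈ 0.896500
step 4 [4y] zero: DF = P = 8491/10000 ≈ 0.849100
step 5 [5y] swap r/1=626/14831: DF=(1 − 626/14831·(0.966700+0.924800+0.896500+0.849100))/(1+626/14831) = 4061/5000 ≈ 0.812200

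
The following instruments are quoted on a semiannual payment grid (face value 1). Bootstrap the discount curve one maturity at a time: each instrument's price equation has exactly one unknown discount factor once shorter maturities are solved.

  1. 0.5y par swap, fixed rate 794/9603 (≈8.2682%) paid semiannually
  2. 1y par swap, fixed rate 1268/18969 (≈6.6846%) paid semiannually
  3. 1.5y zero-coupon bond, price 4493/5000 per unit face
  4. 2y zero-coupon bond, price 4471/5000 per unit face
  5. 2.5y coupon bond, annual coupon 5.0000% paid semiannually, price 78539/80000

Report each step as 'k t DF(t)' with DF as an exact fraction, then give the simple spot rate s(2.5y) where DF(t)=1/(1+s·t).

step 1 [0.5y] swap r/2=397/9603: DF=(1 − 397/9603·(0))/(1+397/9603) = 9603/10000 ≈ 0.960300
step 2 [1y] swap r/2=634/18969: DF=(1 − 634/18969·(0.960300))/(1+634/18969) = 4683/5000 ≈ 0.936600
step 3 [1.5y] zero: DF = P = 4493/5000 ≈ 0.898600
step 4 [2y] zero: DF = P = 4471/5000 ≈ 0.894200
step 5 [2.5y] bond c/2=1/40: DF=(78539/80000 − 1/40·(0.960300+0.936600+0.898600+0.894200))/(1+1/40) = 4339/5000 ≈ 0.867800

1 1/2 9603/10000
2 1 4683/5000
3 3/2 4493/5000
4 2 4471/5000
5 5/2 4339/5000
s(2.5y) = (1/(4339/5000) − 1)/(5/2) = 1322/21695 ≈ 6.0936%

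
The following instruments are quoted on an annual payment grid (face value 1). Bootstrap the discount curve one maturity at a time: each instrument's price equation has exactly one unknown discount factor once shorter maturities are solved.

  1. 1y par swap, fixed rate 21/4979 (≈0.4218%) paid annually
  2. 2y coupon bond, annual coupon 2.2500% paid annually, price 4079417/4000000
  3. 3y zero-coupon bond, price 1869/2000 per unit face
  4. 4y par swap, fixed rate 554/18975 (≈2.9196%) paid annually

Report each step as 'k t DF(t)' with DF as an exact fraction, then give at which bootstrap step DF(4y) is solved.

step 1 [1y] swap r/1=21/4979: DF=(1 − 21/4979·(0))/(1+21/4979) = 4979/5000 ≈ 0.995800
step 2 [2y] bond c/1=9/400: DF=(4079417/4000000 − 9/400·(0.995800))/(1+9/400) = 1951/2000 ≈ 0.975500
step 3 [3y] zero: DF = P = 1869/2000 ≈ 0.934500
step 4 [4y] swap r/1=554/18975: DF=(1 − 554/18975·(0.995800+0.975500+0.934500))/(1+554/18975) = 2223/2500 ≈ 0.889200

1 1 4979/5000
2 2 1951/2000
3 3 1869/2000
4 4 2223/2500
DF(4y) is solved at step 4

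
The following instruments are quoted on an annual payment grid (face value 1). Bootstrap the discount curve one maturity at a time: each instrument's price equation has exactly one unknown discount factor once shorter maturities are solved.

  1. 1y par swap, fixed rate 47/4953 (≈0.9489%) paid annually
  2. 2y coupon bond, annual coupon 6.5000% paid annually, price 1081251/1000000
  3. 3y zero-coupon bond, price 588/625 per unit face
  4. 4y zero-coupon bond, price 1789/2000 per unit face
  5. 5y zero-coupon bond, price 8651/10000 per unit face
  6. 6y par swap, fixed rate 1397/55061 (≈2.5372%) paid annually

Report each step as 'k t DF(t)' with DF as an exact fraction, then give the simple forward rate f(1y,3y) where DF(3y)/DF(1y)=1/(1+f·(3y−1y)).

1 1 4953/5000
2 2 2387/2500
3 3 588/625
4 4 1789/2000
5 5 8651/10000
6 6 8603/10000
f(1y,3y) = ((4953/5000)/(588/625) − 1)/(2) = 83/3136 ≈ 2.6467%

step 1 [1y] swap r/1=47/4953: DF=(1 − 47/4953·(0))/(1+47/4953) = 4953/5000 ≈ 0.990600
step 2 [2y] bond c/1=13/200: DF=(1081251/1000000 − 13/200·(0.990600))/(1+13/200) = 2387/2500 ≈ 0.954800
step 3 [3y] zero: DF = P = 588/625 ≈ 0.940800
step 4 [4y] zero: DF = P = 1789/2000 ≈ 0.894500
step 5 [5y] zero: DF = P = 8651/10000 ≈ 0.865100
step 6 [6y] swap r/1=1397/55061: DF=(1 − 1397/55061·(0.990600+0.954800+0.940800+0.894500+0.865100))/(1+1397/55061) = 8603/10000 ≈ 0.860300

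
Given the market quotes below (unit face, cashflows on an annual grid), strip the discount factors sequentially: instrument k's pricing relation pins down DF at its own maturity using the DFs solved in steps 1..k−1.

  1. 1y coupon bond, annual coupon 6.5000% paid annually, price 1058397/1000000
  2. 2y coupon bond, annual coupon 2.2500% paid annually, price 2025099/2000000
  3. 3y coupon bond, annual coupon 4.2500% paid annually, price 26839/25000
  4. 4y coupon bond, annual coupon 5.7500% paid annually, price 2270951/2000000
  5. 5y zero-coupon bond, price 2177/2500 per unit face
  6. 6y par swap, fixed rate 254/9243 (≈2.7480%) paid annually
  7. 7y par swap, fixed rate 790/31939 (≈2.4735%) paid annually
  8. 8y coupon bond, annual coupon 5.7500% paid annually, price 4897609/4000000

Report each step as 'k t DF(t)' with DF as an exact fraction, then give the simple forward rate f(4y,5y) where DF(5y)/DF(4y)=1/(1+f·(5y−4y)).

step 1 [1y] bond c/1=13/200: DF=(1058397/1000000 − 13/200·(0))/(1+13/200) = 4969/5000 ≈ 0.993800
step 2 [2y] bond c/1=9/400: DF=(2025099/2000000 − 9/400·(0.993800))/(1+9/400) = 2421/2500 ≈ 0.968400
step 3 [3y] bond c/1=17/400: DF=(26839/25000 − 17/400·(0.993800+0.968400))/(1+17/400) = 4749/5000 ≈ 0.949800
step 4 [4y] bond c/1=23/400: DF=(2270951/2000000 − 23/400·(0.993800+0.968400+0.949800))/(1+23/400) = 4577/5000 ≈ 0.915400
step 5 [5y] zero: DF = P = 2177/2500 ≈ 0.870800
step 6 [6y] swap r/1=254/9243: DF=(1 − 254/9243·(0.993800+0.968400+0.949800+0.915400+0.870800))/(1+254/9243) = 2119/2500 ≈ 0.847600
step 7 [7y] swap r/1=790/31939: DF=(1 − 790/31939·(0.993800+0.968400+0.949800+0.915400+0.870800+0.847600))/(1+790/31939) = 421/500 ≈ 0.842000
step 8 [8y] bond c/1=23/400: DF=(4897609/4000000 − 23/400·(0.993800+0.968400+0.949800+0.915400+0.870800+0.847600+0.842000))/(1+23/400) = 1621/2000 ≈ 0.810500

1 1 4969/5000
2 2 2421/2500
3 3 4749/5000
4 4 4577/5000
5 5 2177/2500
6 6 2119/2500
7 7 421/500
8 8 1621/2000
f(4y,5y) = ((4577/5000)/(2177/2500) − 1)/(1) = 223/4354 ≈ 5.1217%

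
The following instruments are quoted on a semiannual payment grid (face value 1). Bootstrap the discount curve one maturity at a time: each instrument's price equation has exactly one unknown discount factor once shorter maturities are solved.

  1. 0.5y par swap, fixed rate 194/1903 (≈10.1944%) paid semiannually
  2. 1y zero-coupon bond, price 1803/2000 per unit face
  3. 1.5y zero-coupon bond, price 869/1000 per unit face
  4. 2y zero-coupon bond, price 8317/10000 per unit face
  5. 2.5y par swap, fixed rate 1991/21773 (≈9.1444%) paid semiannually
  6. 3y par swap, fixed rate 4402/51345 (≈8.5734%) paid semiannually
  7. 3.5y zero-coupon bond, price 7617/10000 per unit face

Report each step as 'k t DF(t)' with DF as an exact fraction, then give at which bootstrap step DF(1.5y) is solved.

1 1/2 1903/2000
2 1 1803/2000
3 3/2 869/1000
4 2 8317/10000
5 5/2 8009/10000
6 3 7799/10000
7 7/2 7617/10000
DF(1.5y) is solved at step 3

step 1 [0.5y] swap r/2=97/1903: DF=(1 − 97/1903·(0))/(1+97/1903) = 1903/2000 ≈ 0.951500
step 2 [1y] zero: DF = P = 1803/2000 ≈ 0.901500
step 3 [1.5y] zero: DF = P = 869/1000 ≈ 0.869000
step 4 [2y] zero: DF = P = 8317/10000 ≈ 0.831700
step 5 [2.5y] swap r/2=1991/43546: DF=(1 − 1991/43546·(0.951500+0.901500+0.869000+0.831700))/(1+1991/43546) = 8009/10000 ≈ 0.800900
step 6 [3y] swap r/2=2201/51345: DF=(1 − 2201/51345·(0.951500+0.901500+0.869000+0.831700+0.800900))/(1+2201/51345) = 7799/10000 ≈ 0.779900
step 7 [3.5y] zero: DF = P = 7617/10000 ≈ 0.761700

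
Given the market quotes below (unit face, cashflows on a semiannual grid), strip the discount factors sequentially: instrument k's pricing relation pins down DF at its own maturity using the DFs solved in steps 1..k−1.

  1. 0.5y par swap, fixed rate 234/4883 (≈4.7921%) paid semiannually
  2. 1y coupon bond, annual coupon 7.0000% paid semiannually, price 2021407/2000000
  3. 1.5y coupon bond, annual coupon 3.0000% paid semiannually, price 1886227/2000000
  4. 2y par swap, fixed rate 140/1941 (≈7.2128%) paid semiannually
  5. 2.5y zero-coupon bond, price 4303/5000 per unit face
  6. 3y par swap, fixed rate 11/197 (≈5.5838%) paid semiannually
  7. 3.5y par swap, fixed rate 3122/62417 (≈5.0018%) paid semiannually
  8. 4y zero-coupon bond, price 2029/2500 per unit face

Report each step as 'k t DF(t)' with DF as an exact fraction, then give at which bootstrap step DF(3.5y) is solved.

1 1/2 4883/5000
2 1 1887/2000
3 3/2 563/625
4 2 867/1000
5 5/2 4303/5000
6 3 8493/10000
7 7/2 8439/10000
8 4 2029/2500
DF(3.5y) is solved at step 7

step 1 [0.5y] swap r/2=117/4883: DF=(1 − 117/4883·(0))/(1+117/4883) = 4883/5000 ≈ 0.976600
step 2 [1y] bond c/2=7/200: DF=(2021407/2000000 − 7/200·(0.976600))/(1+7/200) = 1887/2000 ≈ 0.943500
step 3 [1.5y] bond c/2=3/200: DF=(1886227/2000000 − 3/200·(0.976600+0.943500))/(1+3/200) = 563/625 ≈ 0.900800
step 4 [2y] swap r/2=70/1941: DF=(1 − 70/1941·(0.976600+0.943500+0.900800))/(1+70/1941) = 867/1000 ≈ 0.867000
step 5 [2.5y] zero: DF = P = 4303/5000 ≈ 0.860600
step 6 [3y] swap r/2=11/394: DF=(1 − 11/394·(0.976600+0.943500+0.900800+0.867000+0.860600))/(1+11/394) = 8493/10000 ≈ 0.849300
step 7 [3.5y] swap r/2=1561/62417: DF=(1 − 1561/62417·(0.976600+0.943500+0.900800+0.867000+0.860600+0.849300))/(1+1561/62417) = 8439/10000 ≈ 0.843900
step 8 [4y] zero: DF = P = 2029/2500 ≈ 0.811600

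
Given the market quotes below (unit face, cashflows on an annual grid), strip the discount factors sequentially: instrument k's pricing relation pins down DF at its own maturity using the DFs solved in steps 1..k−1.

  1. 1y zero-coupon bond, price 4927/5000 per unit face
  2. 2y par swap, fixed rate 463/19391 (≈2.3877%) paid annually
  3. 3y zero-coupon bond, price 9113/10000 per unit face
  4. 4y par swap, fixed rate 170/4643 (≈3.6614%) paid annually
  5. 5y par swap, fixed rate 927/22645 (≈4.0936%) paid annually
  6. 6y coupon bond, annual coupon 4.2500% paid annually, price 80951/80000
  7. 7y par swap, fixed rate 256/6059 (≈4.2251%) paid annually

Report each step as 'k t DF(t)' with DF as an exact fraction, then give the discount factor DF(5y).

1 1 4927/5000
2 2 9537/10000
3 3 9113/10000
4 4 108/125
5 5 4073/5000
6 6 393/500
7 7 93/125
DF(5y) = 4073/5000 ≈ 0.814600

step 1 [1y] zero: DF = P = 4927/5000 ≈ 0.985400
step 2 [2y] swap r/1=463/19391: DF=(1 − 463/19391·(0.985400))/(1+463/19391) = 9537/10000 ≈ 0.953700
step 3 [3y] zero: DF = P = 9113/10000 ≈ 0.911300
step 4 [4y] swap r/1=170/4643: DF=(1 − 170/4643·(0.985400+0.953700+0.911300))/(1+170/4643) = 108/125 ≈ 0.864000
step 5 [5y] swap r/1=927/22645: DF=(1 − 927/22645·(0.985400+0.953700+0.911300+0.864000))/(1+927/22645) = 4073/5000 ≈ 0.814600
step 6 [6y] bond c/1=17/400: DF=(80951/80000 − 17/400·(0.985400+0.953700+0.911300+0.864000+0.814600))/(1+17/400) = 393/500 ≈ 0.786000
step 7 [7y] swap r/1=256/6059: DF=(1 − 256/6059·(0.985400+0.953700+0.911300+0.864000+0.814600+0.786000))/(1+256/6059) = 93/125 ≈ 0.744000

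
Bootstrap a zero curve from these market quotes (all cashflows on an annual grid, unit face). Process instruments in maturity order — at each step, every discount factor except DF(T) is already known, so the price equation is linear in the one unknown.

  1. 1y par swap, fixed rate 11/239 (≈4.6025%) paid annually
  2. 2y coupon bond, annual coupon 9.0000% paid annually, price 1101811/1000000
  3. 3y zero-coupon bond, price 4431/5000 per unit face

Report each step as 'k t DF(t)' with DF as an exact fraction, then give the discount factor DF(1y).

step 1 [1y] swap r/1=11/239: DF=(1 − 11/239·(0))/(1+11/239) = 239/250 ≈ 0.956000
step 2 [2y] bond c/1=9/100: DF=(1101811/1000000 − 9/100·(0.956000))/(1+9/100) = 9319/10000 ≈ 0.931900
step 3 [3y] zero: DF = P = 4431/5000 ≈ 0.886200

1 1 239/250
2 2 9319/10000
3 3 4431/5000
DF(1y) = 239/250 ≈ 0.956000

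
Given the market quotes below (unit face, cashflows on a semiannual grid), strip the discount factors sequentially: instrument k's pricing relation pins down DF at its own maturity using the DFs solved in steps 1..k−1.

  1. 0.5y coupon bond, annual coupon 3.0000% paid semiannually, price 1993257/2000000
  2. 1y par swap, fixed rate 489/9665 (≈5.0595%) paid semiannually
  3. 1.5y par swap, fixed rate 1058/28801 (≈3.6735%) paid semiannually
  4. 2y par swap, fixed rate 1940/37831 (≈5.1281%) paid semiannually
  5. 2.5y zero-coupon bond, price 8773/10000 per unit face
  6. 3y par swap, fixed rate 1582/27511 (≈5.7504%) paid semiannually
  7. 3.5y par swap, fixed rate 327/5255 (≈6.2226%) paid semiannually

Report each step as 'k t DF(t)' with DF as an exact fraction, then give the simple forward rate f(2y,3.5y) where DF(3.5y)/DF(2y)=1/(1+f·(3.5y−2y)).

step 1 [0.5y] bond c/2=3/200: DF=(1993257/2000000 − 3/200·(0))/(1+3/200) = 9819/10000 ≈ 0.981900
step 2 [1y] swap r/2=489/19330: DF=(1 − 489/19330·(0.981900))/(1+489/19330) = 9511/10000 ≈ 0.951100
step 3 [1.5y] swap r/2=529/28801: DF=(1 − 529/28801·(0.981900+0.951100))/(1+529/28801) = 9471/10000 ≈ 0.947100
step 4 [2y] swap r/2=970/37831: DF=(1 − 970/37831·(0.981900+0.951100+0.947100))/(1+970/37831) = 903/1000 ≈ 0.903000
step 5 [2.5y] zero: DF = P = 8773/10000 ≈ 0.877300
step 6 [3y] swap r/2=791/27511: DF=(1 − 791/27511·(0.981900+0.951100+0.947100+0.903000+0.877300))/(1+791/27511) = 4209/5000 ≈ 0.841800
step 7 [3.5y] swap r/2=327/10510: DF=(1 − 327/10510·(0.981900+0.951100+0.947100+0.903000+0.877300+0.841800))/(1+327/10510) = 4019/5000 ≈ 0.803800

1 1/2 9819/10000
2 1 9511/10000
3 3/2 9471/10000
4 2 903/1000
5 5/2 8773/10000
6 3 4209/5000
7 7/2 4019/5000
f(2y,3.5y) = ((903/1000)/(4019/5000) − 1)/(3/2) = 992/12057 ≈ 8.2276%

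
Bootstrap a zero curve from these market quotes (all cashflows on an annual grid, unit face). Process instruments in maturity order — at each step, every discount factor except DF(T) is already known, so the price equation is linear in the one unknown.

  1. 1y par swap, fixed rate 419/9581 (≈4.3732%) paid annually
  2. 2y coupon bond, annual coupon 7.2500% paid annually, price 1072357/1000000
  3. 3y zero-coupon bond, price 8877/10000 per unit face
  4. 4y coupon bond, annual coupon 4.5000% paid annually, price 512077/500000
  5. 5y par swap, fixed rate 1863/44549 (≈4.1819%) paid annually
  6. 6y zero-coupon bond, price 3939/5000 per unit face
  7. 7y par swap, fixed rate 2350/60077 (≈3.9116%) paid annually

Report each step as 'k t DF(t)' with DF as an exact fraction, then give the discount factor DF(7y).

step 1 [1y] swap r/1=419/9581: DF=(1 − 419/9581·(0))/(1+419/9581) = 9581/10000 ≈ 0.958100
step 2 [2y] bond c/1=29/400: DF=(1072357/1000000 − 29/400·(0.958100))/(1+29/400) = 9351/10000 ≈ 0.935100
step 3 [3y] zero: DF = P = 8877/10000 ≈ 0.887700
step 4 [4y] bond c/1=9/200: DF=(512077/500000 − 9/200·(0.958100+0.935100+0.887700))/(1+9/200) = 8603/10000 ≈ 0.860300
step 5 [5y] swap r/1=1863/44549: DF=(1 − 1863/44549·(0.958100+0.935100+0.887700+0.860300))/(1+1863/44549) = 8137/10000 ≈ 0.813700
step 6 [6y] zero: DF = P = 3939/5000 ≈ 0.787800
step 7 [7y] swap r/1=2350/60077: DF=(1 − 2350/60077·(0.958100+0.935100+0.887700+0.860300+0.813700+0.787800))/(1+2350/60077) = 153/200 ≈ 0.765000

1 1 9581/10000
2 2 9351/10000
3 3 8877/10000
4 4 8603/10000
5 5 8137/10000
6 6 3939/5000
7 7 153/200
DF(7y) = 153/200 ≈ 0.765000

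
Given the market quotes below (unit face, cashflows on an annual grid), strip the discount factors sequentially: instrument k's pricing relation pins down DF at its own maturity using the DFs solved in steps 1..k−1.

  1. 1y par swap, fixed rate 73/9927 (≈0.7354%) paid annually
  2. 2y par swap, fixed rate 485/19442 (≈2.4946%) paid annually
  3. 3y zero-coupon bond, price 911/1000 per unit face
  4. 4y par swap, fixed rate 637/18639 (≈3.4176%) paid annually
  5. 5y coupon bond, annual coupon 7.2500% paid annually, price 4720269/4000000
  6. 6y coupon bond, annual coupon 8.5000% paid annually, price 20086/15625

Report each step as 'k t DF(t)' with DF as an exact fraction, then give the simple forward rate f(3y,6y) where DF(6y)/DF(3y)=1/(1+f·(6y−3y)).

step 1 [1y] swap r/1=73/9927: DF=(1 − 73/9927·(0))/(1+73/9927) = 9927/10000 ≈ 0.992700
step 2 [2y] swap r/1=485/19442: DF=(1 − 485/19442·(0.992700))/(1+485/19442) = 1903/2000 ≈ 0.951500
step 3 [3y] zero: DF = P = 911/1000 ≈ 0.911000
step 4 [4y] swap r/1=637/18639: DF=(1 − 637/18639·(0.992700+0.951500+0.911000))/(1+637/18639) = 4363/5000 ≈ 0.872600
step 5 [5y] bond c/1=29/400: DF=(4720269/4000000 − 29/400·(0.992700+0.951500+0.911000+0.872600))/(1+29/400) = 8483/10000 ≈ 0.848300
step 6 [6y] bond c/1=17/200: DF=(20086/15625 − 17/200·(0.992700+0.951500+0.911000+0.872600+0.848300))/(1+17/200) = 8263/10000 ≈ 0.826300

1 1 9927/10000
2 2 1903/2000
3 3 911/1000
4 4 4363/5000
5 5 8483/10000
6 6 8263/10000
f(3y,6y) = ((911/1000)/(8263/10000) − 1)/(3) = 847/24789 ≈ 3.4168%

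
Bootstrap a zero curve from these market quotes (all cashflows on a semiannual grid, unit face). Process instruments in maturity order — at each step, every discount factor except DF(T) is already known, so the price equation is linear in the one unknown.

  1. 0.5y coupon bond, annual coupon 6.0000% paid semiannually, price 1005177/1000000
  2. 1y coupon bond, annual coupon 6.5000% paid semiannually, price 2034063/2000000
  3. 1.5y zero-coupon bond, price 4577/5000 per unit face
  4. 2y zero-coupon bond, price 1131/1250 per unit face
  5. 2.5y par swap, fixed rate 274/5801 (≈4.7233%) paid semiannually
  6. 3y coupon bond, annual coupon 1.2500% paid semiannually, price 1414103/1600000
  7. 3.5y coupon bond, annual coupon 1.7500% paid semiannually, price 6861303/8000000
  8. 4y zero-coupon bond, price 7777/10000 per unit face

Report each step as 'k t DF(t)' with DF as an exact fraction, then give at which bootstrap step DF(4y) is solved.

step 1 [0.5y] bond c/2=3/100: DF=(1005177/1000000 − 3/100·(0))/(1+3/100) = 9759/10000 ≈ 0.975900
step 2 [1y] bond c/2=13/400: DF=(2034063/2000000 − 13/400·(0.975900))/(1+13/400) = 9543/10000 ≈ 0.954300
step 3 [1.5y] zero: DF = P = 4577/5000 ≈ 0.915400
step 4 [2y] zero: DF = P = 1131/1250 ≈ 0.904800
step 5 [2.5y] swap r/2=137/5801: DF=(1 − 137/5801·(0.975900+0.954300+0.915400+0.904800))/(1+137/5801) = 1113/1250 ≈ 0.890400
step 6 [3y] bond c/2=1/160: DF=(1414103/1600000 − 1/160·(0.975900+0.954300+0.915400+0.904800+0.890400))/(1+1/160) = 1699/2000 ≈ 0.849500
step 7 [3.5y] bond c/2=7/800: DF=(6861303/8000000 − 7/800·(0.975900+0.954300+0.915400+0.904800+0.890400+0.849500))/(1+7/800) = 4013/5000 ≈ 0.802600
step 8 [4y] zero: DF = P = 7777/10000 ≈ 0.777700

1 1/2 9759/10000
2 1 9543/10000
3 3/2 4577/5000
4 2 1131/1250
5 5/2 1113/1250
6 3 1699/2000
7 7/2 4013/5000
8 4 7777/10000
DF(4y) is solved at step 8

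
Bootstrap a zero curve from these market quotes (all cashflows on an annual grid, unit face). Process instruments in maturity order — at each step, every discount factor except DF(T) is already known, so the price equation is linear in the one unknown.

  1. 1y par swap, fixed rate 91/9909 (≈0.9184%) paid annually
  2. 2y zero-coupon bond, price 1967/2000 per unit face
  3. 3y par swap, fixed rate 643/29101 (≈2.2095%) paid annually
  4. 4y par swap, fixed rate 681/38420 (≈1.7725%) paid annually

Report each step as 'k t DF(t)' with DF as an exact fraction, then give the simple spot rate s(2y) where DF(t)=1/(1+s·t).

step 1 [1y] swap r/1=91/9909: DF=(1 − 91/9909·(0))/(1+91/9909) = 9909/10000 ≈ 0.990900
step 2 [2y] zero: DF = P = 1967/2000 ≈ 0.983500
step 3 [3y] swap r/1=643/29101: DF=(1 − 643/29101·(0.990900+0.983500))/(1+643/29101) = 9357/10000 ≈ 0.935700
step 4 [4y] swap r/1=681/38420: DF=(1 − 681/38420·(0.990900+0.983500+0.935700))/(1+681/38420) = 9319/10000 ≈ 0.931900

1 1 9909/10000
2 2 1967/2000
3 3 9357/10000
4 4 9319/10000
s(2y) = (1/(1967/2000) − 1)/(2) = 33/3934 ≈ 0.8388%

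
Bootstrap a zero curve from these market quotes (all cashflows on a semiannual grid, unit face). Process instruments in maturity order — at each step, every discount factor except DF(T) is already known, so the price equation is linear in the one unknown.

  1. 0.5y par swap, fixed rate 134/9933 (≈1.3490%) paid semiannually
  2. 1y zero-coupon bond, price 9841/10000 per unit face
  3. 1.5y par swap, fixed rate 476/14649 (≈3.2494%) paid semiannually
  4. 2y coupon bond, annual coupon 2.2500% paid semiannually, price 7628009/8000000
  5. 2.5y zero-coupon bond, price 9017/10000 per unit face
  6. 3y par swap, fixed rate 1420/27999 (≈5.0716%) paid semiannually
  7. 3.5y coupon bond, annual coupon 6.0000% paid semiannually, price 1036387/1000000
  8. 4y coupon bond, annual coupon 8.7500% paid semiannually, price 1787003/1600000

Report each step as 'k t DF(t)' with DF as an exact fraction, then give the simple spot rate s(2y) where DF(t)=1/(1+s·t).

1 1/2 9933/10000
2 1 9841/10000
3 3/2 2381/2500
4 2 9103/10000
5 5/2 9017/10000
6 3 429/500
7 7/2 8431/10000
8 4 4/5
s(2y) = (1/(9103/10000) − 1)/(2) = 897/18206 ≈ 4.9269%

step 1 [0.5y] swap r/2=67/9933: DF=(1 − 67/9933·(0))/(1+67/9933) = 9933/10000 ≈ 0.993300
step 2 [1y] zero: DF = P = 9841/10000 ≈ 0.984100
step 3 [1.5y] swap r/2=238/14649: DF=(1 − 238/14649·(0.993300+0.984100))/(1+238/14649) = 2381/2500 ≈ 0.952400
step 4 [2y] bond c/2=9/800: DF=(7628009/8000000 − 9/800·(0.993300+0.984100+0.952400))/(1+9/800) = 9103/10000 ≈ 0.910300
step 5 [2.5y] zero: DF = P = 9017/10000 ≈ 0.901700
step 6 [3y] swap r/2=710/27999: DF=(1 − 710/27999·(0.993300+0.984100+0.952400+0.910300+0.901700))/(1+710/27999) = 429/500 ≈ 0.858000
step 7 [3.5y] bond c/2=3/100: DF=(1036387/1000000 − 3/100·(0.993300+0.984100+0.952400+0.910300+0.901700+0.858000))/(1+3/100) = 8431/10000 ≈ 0.843100
step 8 [4y] bond c/2=7/160: DF=(1787003/1600000 − 7/160·(0.993300+0.984100+0.952400+0.910300+0.901700+0.858000+0.843100))/(1+7/160) = 4/5 ≈ 0.800000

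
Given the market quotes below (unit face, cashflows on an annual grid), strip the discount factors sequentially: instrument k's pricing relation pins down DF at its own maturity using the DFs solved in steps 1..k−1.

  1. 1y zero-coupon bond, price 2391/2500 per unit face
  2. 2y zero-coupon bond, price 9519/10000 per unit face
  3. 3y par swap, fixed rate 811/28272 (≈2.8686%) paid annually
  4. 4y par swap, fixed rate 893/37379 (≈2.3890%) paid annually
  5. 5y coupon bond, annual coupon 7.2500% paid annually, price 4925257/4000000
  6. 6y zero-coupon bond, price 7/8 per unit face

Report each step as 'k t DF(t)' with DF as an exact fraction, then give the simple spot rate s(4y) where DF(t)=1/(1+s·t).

1 1 2391/2500
2 2 9519/10000
3 3 9189/10000
4 4 9107/10000
5 5 4477/5000
6 6 7/8
s(4y) = (1/(9107/10000) − 1)/(4) = 893/36428 ≈ 2.4514%

step 1 [1y] zero: DF = P = 2391/2500 ≈ 0.956400
step 2 [2y] zero: DF = P = 9519/10000 ≈ 0.951900
step 3 [3y] swap r/1=811/28272: DF=(1 − 811/28272·(0.956400+0.951900))/(1+811/28272) = 9189/10000 ≈ 0.918900
step 4 [4y] swap r/1=893/37379: DF=(1 − 893/37379·(0.956400+0.951900+0.918900))/(1+893/37379) = 9107/10000 ≈ 0.910700
step 5 [5y] bond c/1=29/400: DF=(4925257/4000000 − 29/400·(0.956400+0.951900+0.918900+0.910700))/(1+29/400) = 4477/5000 ≈ 0.895400
step 6 [6y] zero: DF = P = 7/8 ≈ 0.875000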